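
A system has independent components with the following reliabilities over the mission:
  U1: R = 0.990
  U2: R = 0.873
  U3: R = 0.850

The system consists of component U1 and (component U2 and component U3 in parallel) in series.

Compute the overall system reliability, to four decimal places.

0.9711

Parallel (U2 and U3): 1 − (1 − 0.873000)(1 − 0.850000) = 0.980950
Series (U1 and [0.980950]): 0.990000 × 0.980950 = 0.9711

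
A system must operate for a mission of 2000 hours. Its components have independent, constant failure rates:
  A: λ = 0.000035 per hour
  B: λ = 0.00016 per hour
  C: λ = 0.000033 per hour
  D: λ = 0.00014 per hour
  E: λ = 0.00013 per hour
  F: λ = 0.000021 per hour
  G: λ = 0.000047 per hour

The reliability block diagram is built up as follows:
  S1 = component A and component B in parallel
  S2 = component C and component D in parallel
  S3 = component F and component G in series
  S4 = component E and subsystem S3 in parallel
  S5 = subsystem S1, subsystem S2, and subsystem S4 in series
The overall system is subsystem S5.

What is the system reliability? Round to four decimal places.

0.9380

R(A) = exp(−0.000035 × 2000) = 0.932394
R(B) = exp(−0.00016 × 2000) = 0.726149
R(C) = exp(−0.000033 × 2000) = 0.936131
R(D) = exp(−0.00014 × 2000) = 0.755784
R(E) = exp(−0.00013 × 2000) = 0.771052
R(F) = exp(−0.000021 × 2000) = 0.958870
R(G) = exp(−0.000047 × 2000) = 0.910283
Parallel (A and B): 1 − (1 − 0.932394)(1 − 0.726149) = 0.981486
Parallel (C and D): 1 − (1 − 0.936131)(1 − 0.755784) = 0.984402
Series (F and G): 0.958870 × 0.910283 = 0.872843
Parallel (E and [0.872843]): 1 − (1 − 0.771052)(1 − 0.872843) = 0.970888
Series ([0.981486], [0.984402], and [0.970888]): 0.981486 × 0.984402 × 0.970888 = 0.9380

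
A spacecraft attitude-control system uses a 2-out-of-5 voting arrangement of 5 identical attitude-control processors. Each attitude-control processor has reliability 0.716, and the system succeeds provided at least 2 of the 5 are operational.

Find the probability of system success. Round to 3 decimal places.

R = Σ_{i=2}^{5} C(5,i) p^i (1−p)^{5−i} with p = 0.716
C(5,2)·0.716^2·0.284^3 = 0.11743
C(5,3)·0.716^3·0.284^2 = 0.29606
C(5,4)·0.716^4·0.284^1 = 0.37320
C(5,5)·0.716^5·0.284^0 = 0.18818
Sum = 0.975

0.975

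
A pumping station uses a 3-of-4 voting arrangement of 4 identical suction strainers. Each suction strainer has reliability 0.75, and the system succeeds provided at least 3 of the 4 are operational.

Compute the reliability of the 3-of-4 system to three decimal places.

0.738

R = Σ_{i=3}^{4} C(4,i) p^i (1−p)^{4−i} with p = 0.75
C(4,3)·0.75^3·0.25^1 = 0.42188
C(4,4)·0.75^4·0.25^0 = 0.31641
Sum = 0.738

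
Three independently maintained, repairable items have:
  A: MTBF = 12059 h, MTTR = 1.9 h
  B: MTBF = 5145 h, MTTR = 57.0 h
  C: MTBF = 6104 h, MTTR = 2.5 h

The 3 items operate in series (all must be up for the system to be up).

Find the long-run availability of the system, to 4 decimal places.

0.9885

A(A) = MTBF/(MTBF+MTTR) = 12059/(12059+1.9) = 0.999842
A(B) = MTBF/(MTBF+MTTR) = 5145/(5145+57.0) = 0.989043
A(C) = MTBF/(MTBF+MTTR) = 6104/(6104+2.5) = 0.999591
Series availability: 0.999842 × 0.989043 × 0.999591 = 0.9885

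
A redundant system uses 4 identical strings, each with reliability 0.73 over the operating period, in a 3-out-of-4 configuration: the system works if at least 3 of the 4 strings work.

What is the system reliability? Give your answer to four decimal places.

0.7041

R = Σ_{i=3}^{4} C(4,i) p^i (1−p)^{4−i} with p = 0.73
C(4,3)·0.73^3·0.27^1 = 0.420138
C(4,4)·0.73^4·0.27^0 = 0.283982
Sum = 0.7041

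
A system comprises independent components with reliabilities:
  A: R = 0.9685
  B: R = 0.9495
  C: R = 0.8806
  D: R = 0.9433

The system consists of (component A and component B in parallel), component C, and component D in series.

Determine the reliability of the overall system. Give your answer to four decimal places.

0.8293

Parallel (A and B): 1 − (1 − 0.968500)(1 − 0.949500) = 0.998409
Series ([0.998409], C, and D): 0.998409 × 0.880600 × 0.943300 = 0.8293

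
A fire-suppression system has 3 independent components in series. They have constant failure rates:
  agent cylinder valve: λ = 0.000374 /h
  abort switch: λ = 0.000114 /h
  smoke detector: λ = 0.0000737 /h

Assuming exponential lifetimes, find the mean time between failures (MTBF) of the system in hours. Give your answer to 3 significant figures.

Series of exponential components: λ_sys = Σ λ_i
λ_sys = 0.000374 + 0.000114 + 0.0000737 = 5.6170e-04 /h
MTBF = 1 / λ_sys = 1780 h

1780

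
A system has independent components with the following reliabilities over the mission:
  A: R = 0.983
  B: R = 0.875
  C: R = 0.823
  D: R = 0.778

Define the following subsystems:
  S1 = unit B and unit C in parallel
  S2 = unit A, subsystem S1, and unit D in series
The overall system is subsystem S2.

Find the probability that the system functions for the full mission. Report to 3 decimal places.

0.748

Parallel (B and C): 1 − (1 − 0.87500)(1 − 0.82300) = 0.97788
Series (A, [0.97788], and D): 0.98300 × 0.97788 × 0.77800 = 0.748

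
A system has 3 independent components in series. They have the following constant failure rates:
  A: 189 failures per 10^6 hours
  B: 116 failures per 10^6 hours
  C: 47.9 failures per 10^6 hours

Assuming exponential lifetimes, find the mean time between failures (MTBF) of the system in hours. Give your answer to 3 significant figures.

Series of exponential components: λ_sys = Σ λ_i
λ_sys = 0.000189 + 0.000116 + 0.0000479 = 3.5290e-04 /h
MTBF = 1 / λ_sys = 2830 h

2830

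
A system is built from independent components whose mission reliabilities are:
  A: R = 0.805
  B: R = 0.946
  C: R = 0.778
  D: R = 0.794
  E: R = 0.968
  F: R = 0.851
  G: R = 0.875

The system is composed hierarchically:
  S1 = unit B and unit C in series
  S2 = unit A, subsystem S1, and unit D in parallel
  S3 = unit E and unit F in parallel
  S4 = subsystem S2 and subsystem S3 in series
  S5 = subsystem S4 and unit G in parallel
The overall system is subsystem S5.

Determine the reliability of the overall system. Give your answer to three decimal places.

Series (B and C): 0.94600 × 0.77800 = 0.73599
Parallel (A, [0.73599], and D): 1 − (1 − 0.80500)(1 − 0.73599)(1 − 0.79400) = 0.98939
Parallel (E and F): 1 − (1 − 0.96800)(1 − 0.85100) = 0.99523
Series ([0.98939] and [0.99523]): 0.98939 × 0.99523 = 0.98467
Parallel ([0.98467] and G): 1 − (1 − 0.98467)(1 − 0.87500) = 0.998

0.998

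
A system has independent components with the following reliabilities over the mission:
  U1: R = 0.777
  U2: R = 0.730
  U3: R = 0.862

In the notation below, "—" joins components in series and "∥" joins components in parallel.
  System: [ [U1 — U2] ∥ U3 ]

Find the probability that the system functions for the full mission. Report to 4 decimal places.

Series (U1 and U2): 0.777000 × 0.730000 = 0.567210
Parallel ([0.567210] and U3): 1 − (1 − 0.567210)(1 − 0.862000) = 0.9403

0.9403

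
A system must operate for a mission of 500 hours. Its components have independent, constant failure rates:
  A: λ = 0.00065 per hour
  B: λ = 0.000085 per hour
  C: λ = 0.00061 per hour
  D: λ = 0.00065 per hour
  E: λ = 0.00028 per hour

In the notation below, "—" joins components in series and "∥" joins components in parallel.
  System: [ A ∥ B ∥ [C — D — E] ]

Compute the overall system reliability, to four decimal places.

R(A) = exp(−0.00065 × 500) = 0.722527
R(B) = exp(−0.000085 × 500) = 0.958390
R(C) = exp(−0.00061 × 500) = 0.737123
R(D) = exp(−0.00065 × 500) = 0.722527
R(E) = exp(−0.00028 × 500) = 0.869358
Series (C, D, and E): 0.737123 × 0.722527 × 0.869358 = 0.463012
Parallel (A, B, and [0.463012]): 1 − (1 − 0.722527)(1 − 0.958390)(1 − 0.463012) = 0.9938

0.9938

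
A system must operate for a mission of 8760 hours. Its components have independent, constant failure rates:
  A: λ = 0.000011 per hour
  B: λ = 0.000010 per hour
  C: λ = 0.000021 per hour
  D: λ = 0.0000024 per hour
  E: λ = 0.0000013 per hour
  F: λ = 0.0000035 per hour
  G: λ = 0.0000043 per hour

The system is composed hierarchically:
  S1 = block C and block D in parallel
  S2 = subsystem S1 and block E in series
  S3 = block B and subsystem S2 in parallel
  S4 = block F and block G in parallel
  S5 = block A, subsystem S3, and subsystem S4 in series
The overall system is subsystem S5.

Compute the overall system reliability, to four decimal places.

0.9060

R(A) = exp(−0.000011 × 8760) = 0.908137
R(B) = exp(−0.000010 × 8760) = 0.916127
R(C) = exp(−0.000021 × 8760) = 0.831969
R(D) = exp(−0.0000024 × 8760) = 0.979195
R(E) = exp(−0.0000013 × 8760) = 0.988677
R(F) = exp(−0.0000035 × 8760) = 0.969805
R(G) = exp(−0.0000043 × 8760) = 0.963033
Parallel (C and D): 1 − (1 − 0.831969)(1 − 0.979195) = 0.996504
Series ([0.996504] and E): 0.996504 × 0.988677 = 0.985221
Parallel (B and [0.985221]): 1 − (1 − 0.916127)(1 − 0.985221) = 0.998760
Parallel (F and G): 1 − (1 − 0.969805)(1 − 0.963033) = 0.998884
Series (A, [0.998760], and [0.998884]): 0.908137 × 0.998760 × 0.998884 = 0.9060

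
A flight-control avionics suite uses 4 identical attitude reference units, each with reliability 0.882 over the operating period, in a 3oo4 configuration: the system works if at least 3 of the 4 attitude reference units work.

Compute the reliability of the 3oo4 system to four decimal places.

R = Σ_{i=3}^{4} C(4,i) p^i (1−p)^{4−i} with p = 0.882
C(4,3)·0.882^3·0.118^1 = 0.323853
C(4,4)·0.882^4·0.118^0 = 0.605166
Sum = 0.9290

0.9290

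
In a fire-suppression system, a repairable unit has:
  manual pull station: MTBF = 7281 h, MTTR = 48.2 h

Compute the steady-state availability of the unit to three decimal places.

A(manual pull station) = MTBF/(MTBF+MTTR) = 7281/(7281+48.2) = 0.993

0.993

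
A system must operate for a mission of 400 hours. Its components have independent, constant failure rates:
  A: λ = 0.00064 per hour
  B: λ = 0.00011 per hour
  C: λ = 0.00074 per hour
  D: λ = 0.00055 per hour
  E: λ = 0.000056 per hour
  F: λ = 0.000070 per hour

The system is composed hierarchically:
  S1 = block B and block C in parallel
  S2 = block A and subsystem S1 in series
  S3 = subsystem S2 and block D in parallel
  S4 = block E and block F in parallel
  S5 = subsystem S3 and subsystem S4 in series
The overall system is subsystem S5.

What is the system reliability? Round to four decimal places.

R(A) = exp(−0.00064 × 400) = 0.774142
R(B) = exp(−0.00011 × 400) = 0.956954
R(C) = exp(−0.00074 × 400) = 0.743787
R(D) = exp(−0.00055 × 400) = 0.802519
R(E) = exp(−0.000056 × 400) = 0.977849
R(F) = exp(−0.000070 × 400) = 0.972388
Parallel (B and C): 1 − (1 − 0.956954)(1 − 0.743787) = 0.988971
Series (A and [0.988971]): 0.774142 × 0.988971 = 0.765604
Parallel ([0.765604] and D): 1 − (1 − 0.765604)(1 − 0.802519) = 0.953711
Parallel (E and F): 1 − (1 − 0.977849)(1 − 0.972388) = 0.999388
Series ([0.953711] and [0.999388]): 0.953711 × 0.999388 = 0.9531

0.9531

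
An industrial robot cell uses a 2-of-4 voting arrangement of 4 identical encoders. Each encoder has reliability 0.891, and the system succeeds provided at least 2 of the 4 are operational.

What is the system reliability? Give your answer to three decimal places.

0.995

R = Σ_{i=2}^{4} C(4,i) p^i (1−p)^{4−i} with p = 0.891
C(4,2)·0.891^2·0.109^2 = 0.05659
C(4,3)·0.891^3·0.109^1 = 0.30840
C(4,4)·0.891^4·0.109^0 = 0.63025
Sum = 0.995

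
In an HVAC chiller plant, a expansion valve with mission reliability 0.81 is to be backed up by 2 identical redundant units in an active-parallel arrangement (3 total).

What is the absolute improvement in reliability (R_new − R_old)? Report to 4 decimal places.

0.1831

R_before = 0.81
R_after = 1 − (1 − 0.81)^3 = 0.9931
ΔR = 0.9931 − 0.81 = 0.1831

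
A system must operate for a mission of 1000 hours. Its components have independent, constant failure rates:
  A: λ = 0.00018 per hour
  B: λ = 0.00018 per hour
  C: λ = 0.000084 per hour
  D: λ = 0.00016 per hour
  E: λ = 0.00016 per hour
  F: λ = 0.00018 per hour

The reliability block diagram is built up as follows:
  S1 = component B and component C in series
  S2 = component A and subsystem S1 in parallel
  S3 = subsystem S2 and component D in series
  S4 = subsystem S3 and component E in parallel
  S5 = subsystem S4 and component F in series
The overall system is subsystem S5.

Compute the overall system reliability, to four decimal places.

0.8130

R(A) = exp(−0.00018 × 1000) = 0.835270
R(B) = exp(−0.00018 × 1000) = 0.835270
R(C) = exp(−0.000084 × 1000) = 0.919431
R(D) = exp(−0.00016 × 1000) = 0.852144
R(E) = exp(−0.00016 × 1000) = 0.852144
R(F) = exp(−0.00018 × 1000) = 0.835270
Series (B and C): 0.835270 × 0.919431 = 0.767973
Parallel (A and [0.767973]): 1 − (1 − 0.835270)(1 − 0.767973) = 0.961778
Series ([0.961778] and D): 0.961778 × 0.852144 = 0.819573
Parallel ([0.819573] and E): 1 − (1 − 0.819573)(1 − 0.852144) = 0.973323
Series ([0.973323] and F): 0.973323 × 0.835270 = 0.8130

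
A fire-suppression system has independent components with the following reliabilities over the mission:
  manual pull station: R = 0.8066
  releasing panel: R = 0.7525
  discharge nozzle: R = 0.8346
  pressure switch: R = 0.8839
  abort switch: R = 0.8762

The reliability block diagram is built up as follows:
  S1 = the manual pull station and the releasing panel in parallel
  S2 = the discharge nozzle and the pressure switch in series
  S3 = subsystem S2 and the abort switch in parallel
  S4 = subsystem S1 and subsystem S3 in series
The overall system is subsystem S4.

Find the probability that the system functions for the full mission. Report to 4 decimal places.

0.9212

Parallel (manual pull station and releasing panel): 1 − (1 − 0.806600)(1 − 0.752500) = 0.952134
Series (discharge nozzle and pressure switch): 0.834600 × 0.883900 = 0.737703
Parallel ([0.737703] and abort switch): 1 − (1 − 0.737703)(1 − 0.876200) = 0.967528
Series ([0.952134] and [0.967528]): 0.952134 × 0.967528 = 0.9212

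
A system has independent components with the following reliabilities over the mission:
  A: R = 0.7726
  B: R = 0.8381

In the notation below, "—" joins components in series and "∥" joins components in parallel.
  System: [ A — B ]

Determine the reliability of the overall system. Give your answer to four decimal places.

0.6475

Series (A and B): 0.772600 × 0.838100 = 0.6475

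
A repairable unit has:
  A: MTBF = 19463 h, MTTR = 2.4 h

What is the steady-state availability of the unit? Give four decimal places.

0.9999

A(A) = MTBF/(MTBF+MTTR) = 19463/(19463+2.4) = 0.9999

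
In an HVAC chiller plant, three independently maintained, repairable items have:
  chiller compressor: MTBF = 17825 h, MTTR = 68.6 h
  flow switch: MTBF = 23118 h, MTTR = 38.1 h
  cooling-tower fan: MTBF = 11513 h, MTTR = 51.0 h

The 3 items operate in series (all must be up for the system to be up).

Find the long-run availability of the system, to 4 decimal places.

A(chiller compressor) = MTBF/(MTBF+MTTR) = 17825/(17825+68.6) = 0.996166
A(flow switch) = MTBF/(MTBF+MTTR) = 23118/(23118+38.1) = 0.998355
A(cooling-tower fan) = MTBF/(MTBF+MTTR) = 11513/(11513+51.0) = 0.995590
Series availability: 0.996166 × 0.998355 × 0.995590 = 0.9901

0.9901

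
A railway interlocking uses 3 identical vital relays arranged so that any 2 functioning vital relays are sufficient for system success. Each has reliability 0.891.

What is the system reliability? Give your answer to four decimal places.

R = Σ_{i=2}^{3} C(3,i) p^i (1−p)^{3−i} with p = 0.891
C(3,2)·0.891^2·0.109^1 = 0.259599
C(3,3)·0.891^3·0.109^0 = 0.707348
Sum = 0.9669

0.9669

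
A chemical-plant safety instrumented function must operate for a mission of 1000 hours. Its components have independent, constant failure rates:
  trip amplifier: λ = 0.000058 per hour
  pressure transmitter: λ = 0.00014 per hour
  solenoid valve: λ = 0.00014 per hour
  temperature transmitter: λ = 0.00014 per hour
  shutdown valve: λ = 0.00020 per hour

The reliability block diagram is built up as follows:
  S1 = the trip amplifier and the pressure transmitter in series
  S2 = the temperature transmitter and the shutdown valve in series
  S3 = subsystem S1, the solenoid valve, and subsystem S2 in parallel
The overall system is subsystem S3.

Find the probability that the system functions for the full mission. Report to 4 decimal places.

0.9932

R(trip amplifier) = exp(−0.000058 × 1000) = 0.943650
R(pressure transmitter) = exp(−0.00014 × 1000) = 0.869358
R(solenoid valve) = exp(−0.00014 × 1000) = 0.869358
R(temperature transmitter) = exp(−0.00014 × 1000) = 0.869358
R(shutdown valve) = exp(−0.00020 × 1000) = 0.818731
Series (trip amplifier and pressure transmitter): 0.943650 × 0.869358 = 0.820370
Series (temperature transmitter and shutdown valve): 0.869358 × 0.818731 = 0.711770
Parallel ([0.820370], solenoid valve, and [0.711770]): 1 − (1 − 0.820370)(1 − 0.869358)(1 − 0.711770) = 0.9932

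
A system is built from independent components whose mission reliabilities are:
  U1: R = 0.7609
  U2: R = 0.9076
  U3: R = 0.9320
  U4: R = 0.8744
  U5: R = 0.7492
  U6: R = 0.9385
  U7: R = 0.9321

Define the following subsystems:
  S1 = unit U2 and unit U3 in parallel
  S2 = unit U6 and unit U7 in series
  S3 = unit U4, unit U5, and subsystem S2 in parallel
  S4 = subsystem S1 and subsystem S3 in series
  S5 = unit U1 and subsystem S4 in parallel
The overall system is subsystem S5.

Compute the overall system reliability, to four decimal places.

Parallel (U2 and U3): 1 − (1 − 0.907600)(1 − 0.932000) = 0.993717
Series (U6 and U7): 0.938500 × 0.932100 = 0.874776
Parallel (U4, U5, and [0.874776]): 1 − (1 − 0.874400)(1 − 0.749200)(1 − 0.874776) = 0.996055
Series ([0.993717] and [0.996055]): 0.993717 × 0.996055 = 0.989797
Parallel (U1 and [0.989797]): 1 − (1 − 0.760900)(1 − 0.989797) = 0.9976

0.9976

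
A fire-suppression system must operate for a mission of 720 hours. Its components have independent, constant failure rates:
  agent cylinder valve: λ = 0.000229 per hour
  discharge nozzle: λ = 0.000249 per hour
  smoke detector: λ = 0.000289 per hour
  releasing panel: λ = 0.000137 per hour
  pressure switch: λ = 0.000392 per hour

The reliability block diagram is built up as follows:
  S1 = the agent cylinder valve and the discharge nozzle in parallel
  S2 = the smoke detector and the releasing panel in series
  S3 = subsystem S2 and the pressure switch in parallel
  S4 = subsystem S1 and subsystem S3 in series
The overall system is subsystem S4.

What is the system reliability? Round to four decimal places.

0.9117

R(agent cylinder valve) = exp(−0.000229 × 720) = 0.847995
R(discharge nozzle) = exp(−0.000249 × 720) = 0.835872
R(smoke detector) = exp(−0.000289 × 720) = 0.812142
R(releasing panel) = exp(−0.000137 × 720) = 0.906069
R(pressure switch) = exp(−0.000392 × 720) = 0.754093
Parallel (agent cylinder valve and discharge nozzle): 1 − (1 − 0.847995)(1 − 0.835872) = 0.975052
Series (smoke detector and releasing panel): 0.812142 × 0.906069 = 0.735857
Parallel ([0.735857] and pressure switch): 1 − (1 − 0.735857)(1 − 0.754093) = 0.935045
Series ([0.975052] and [0.935045]): 0.975052 × 0.935045 = 0.9117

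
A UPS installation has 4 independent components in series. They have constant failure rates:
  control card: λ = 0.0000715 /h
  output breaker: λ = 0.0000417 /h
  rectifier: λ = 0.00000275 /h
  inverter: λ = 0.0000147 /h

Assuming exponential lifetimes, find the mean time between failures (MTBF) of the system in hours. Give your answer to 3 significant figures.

7650

Series of exponential components: λ_sys = Σ λ_i
λ_sys = 0.0000715 + 0.0000417 + 0.00000275 + 0.0000147 = 1.3065e-04 /h
MTBF = 1 / λ_sys = 7650 h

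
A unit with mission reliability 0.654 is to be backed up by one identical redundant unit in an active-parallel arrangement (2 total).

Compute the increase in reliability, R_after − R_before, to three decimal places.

0.226

R_before = 0.654
R_after = 1 − (1 − 0.654)^2 = 0.880
ΔR = 0.880 − 0.654 = 0.226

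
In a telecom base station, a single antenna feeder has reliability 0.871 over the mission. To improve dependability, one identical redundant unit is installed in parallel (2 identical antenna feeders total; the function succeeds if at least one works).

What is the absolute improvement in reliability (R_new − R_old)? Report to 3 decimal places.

R_before = 0.871
R_after = 1 − (1 − 0.871)^2 = 0.983
ΔR = 0.983 − 0.871 = 0.112

0.112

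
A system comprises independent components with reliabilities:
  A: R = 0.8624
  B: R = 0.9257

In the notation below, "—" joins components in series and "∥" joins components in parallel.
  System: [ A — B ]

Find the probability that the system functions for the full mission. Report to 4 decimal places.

0.7983

Series (A and B): 0.862400 × 0.925700 = 0.7983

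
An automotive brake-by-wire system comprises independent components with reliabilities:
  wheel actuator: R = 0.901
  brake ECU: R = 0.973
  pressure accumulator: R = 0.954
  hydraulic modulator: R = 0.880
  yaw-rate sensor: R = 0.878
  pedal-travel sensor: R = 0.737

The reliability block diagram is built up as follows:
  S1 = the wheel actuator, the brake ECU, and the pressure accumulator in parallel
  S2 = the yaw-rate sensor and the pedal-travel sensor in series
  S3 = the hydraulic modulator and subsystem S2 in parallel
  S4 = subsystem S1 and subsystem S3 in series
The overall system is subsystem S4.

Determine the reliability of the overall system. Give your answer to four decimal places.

0.9575

Parallel (wheel actuator, brake ECU, and pressure accumulator): 1 − (1 − 0.901000)(1 − 0.973000)(1 − 0.954000) = 0.999877
Series (yaw-rate sensor and pedal-travel sensor): 0.878000 × 0.737000 = 0.647086
Parallel (hydraulic modulator and [0.647086]): 1 − (1 − 0.880000)(1 − 0.647086) = 0.957650
Series ([0.999877] and [0.957650]): 0.999877 × 0.957650 = 0.9575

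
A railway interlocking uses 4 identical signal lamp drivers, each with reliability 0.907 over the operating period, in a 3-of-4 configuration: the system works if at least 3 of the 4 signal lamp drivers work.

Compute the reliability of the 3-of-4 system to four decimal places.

R = Σ_{i=3}^{4} C(4,i) p^i (1−p)^{4−i} with p = 0.907
C(4,3)·0.907^3·0.093^1 = 0.277565
C(4,4)·0.907^4·0.093^0 = 0.676751
Sum = 0.9543

0.9543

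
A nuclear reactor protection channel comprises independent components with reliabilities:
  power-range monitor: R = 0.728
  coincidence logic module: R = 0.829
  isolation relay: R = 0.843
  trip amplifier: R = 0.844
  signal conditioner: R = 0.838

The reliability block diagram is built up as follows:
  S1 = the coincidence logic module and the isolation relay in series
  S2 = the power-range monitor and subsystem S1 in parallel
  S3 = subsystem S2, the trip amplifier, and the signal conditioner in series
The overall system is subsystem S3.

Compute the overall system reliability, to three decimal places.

Series (coincidence logic module and isolation relay): 0.82900 × 0.84300 = 0.69885
Parallel (power-range monitor and [0.69885]): 1 − (1 − 0.72800)(1 − 0.69885) = 0.91809
Series ([0.91809], trip amplifier, and signal conditioner): 0.91809 × 0.84400 × 0.83800 = 0.649

0.649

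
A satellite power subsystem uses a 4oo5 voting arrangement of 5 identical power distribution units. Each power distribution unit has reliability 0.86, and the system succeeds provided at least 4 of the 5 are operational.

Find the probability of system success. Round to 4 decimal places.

R = Σ_{i=4}^{5} C(5,i) p^i (1−p)^{5−i} with p = 0.86
C(5,4)·0.86^4·0.14^1 = 0.382906
C(5,5)·0.86^5·0.14^0 = 0.470427
Sum = 0.8533

0.8533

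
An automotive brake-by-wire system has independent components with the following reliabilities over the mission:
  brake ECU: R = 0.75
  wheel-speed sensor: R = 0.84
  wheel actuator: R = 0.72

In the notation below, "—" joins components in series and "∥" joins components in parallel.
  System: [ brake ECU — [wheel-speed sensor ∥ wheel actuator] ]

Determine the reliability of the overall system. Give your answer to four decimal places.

0.7164

Parallel (wheel-speed sensor and wheel actuator): 1 − (1 − 0.840000)(1 − 0.720000) = 0.955200
Series (brake ECU and [0.955200]): 0.750000 × 0.955200 = 0.7164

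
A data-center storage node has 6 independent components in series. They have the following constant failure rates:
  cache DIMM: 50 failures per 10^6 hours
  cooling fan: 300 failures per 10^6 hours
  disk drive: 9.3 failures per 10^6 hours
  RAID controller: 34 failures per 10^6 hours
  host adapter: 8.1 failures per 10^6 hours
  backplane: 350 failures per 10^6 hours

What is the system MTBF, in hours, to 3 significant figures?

Series of exponential components: λ_sys = Σ λ_i
λ_sys = 0.000050 + 0.00030 + 0.0000093 + 0.000034 + 0.0000081 + 0.00035 = 7.5140e-04 /h
MTBF = 1 / λ_sys = 1330 h

1330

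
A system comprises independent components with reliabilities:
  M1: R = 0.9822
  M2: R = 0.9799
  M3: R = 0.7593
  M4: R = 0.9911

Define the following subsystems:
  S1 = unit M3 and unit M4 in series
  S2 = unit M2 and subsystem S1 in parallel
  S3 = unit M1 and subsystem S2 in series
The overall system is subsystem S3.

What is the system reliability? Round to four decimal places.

0.9773

Series (M3 and M4): 0.759300 × 0.991100 = 0.752542
Parallel (M2 and [0.752542]): 1 − (1 − 0.979900)(1 − 0.752542) = 0.995026
Series (M1 and [0.995026]): 0.982200 × 0.995026 = 0.9773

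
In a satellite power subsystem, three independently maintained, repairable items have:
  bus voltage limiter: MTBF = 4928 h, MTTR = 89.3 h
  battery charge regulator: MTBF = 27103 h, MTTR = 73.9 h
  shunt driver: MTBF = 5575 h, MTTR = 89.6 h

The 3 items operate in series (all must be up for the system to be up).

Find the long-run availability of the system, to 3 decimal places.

A(bus voltage limiter) = MTBF/(MTBF+MTTR) = 4928/(4928+89.3) = 0.982202
A(battery charge regulator) = MTBF/(MTBF+MTTR) = 27103/(27103+73.9) = 0.997281
A(shunt driver) = MTBF/(MTBF+MTTR) = 5575/(5575+89.6) = 0.984182
Series availability: 0.982202 × 0.997281 × 0.984182 = 0.964

0.964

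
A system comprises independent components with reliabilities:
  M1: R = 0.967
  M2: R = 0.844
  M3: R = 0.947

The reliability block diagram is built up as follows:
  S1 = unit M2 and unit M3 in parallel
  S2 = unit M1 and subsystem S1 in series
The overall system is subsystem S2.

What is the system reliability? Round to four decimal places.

Parallel (M2 and M3): 1 − (1 − 0.844000)(1 − 0.947000) = 0.991732
Series (M1 and [0.991732]): 0.967000 × 0.991732 = 0.9590

0.9590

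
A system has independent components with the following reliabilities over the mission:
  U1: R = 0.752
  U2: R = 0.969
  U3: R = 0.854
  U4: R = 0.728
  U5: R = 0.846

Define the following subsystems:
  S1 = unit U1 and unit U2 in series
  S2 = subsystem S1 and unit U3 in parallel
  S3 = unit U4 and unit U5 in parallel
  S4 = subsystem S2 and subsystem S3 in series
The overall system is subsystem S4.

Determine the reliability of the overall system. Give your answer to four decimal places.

0.9202

Series (U1 and U2): 0.752000 × 0.969000 = 0.728688
Parallel ([0.728688] and U3): 1 − (1 − 0.728688)(1 − 0.854000) = 0.960388
Parallel (U4 and U5): 1 − (1 − 0.728000)(1 − 0.846000) = 0.958112
Series ([0.960388] and [0.958112]): 0.960388 × 0.958112 = 0.9202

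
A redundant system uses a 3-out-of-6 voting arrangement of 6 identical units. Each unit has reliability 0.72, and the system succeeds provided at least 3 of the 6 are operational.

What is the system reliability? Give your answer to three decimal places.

0.944

R = Σ_{i=3}^{6} C(6,i) p^i (1−p)^{6−i} with p = 0.72
C(6,3)·0.72^3·0.28^3 = 0.16387
C(6,4)·0.72^4·0.28^2 = 0.31604
C(6,5)·0.72^5·0.28^1 = 0.32507
C(6,6)·0.72^6·0.28^0 = 0.13931
Sum = 0.944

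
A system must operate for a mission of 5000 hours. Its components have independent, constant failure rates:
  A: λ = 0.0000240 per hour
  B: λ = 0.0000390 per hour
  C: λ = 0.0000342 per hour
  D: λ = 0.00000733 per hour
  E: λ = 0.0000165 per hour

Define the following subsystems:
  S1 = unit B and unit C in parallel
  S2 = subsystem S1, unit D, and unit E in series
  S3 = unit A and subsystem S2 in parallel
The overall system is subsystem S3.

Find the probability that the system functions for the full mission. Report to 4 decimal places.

0.9845

R(A) = exp(−0.0000240 × 5000) = 0.886920
R(B) = exp(−0.0000390 × 5000) = 0.822835
R(C) = exp(−0.0000342 × 5000) = 0.842822
R(D) = exp(−0.00000733 × 5000) = 0.964013
R(E) = exp(−0.0000165 × 5000) = 0.920811
Parallel (B and C): 1 − (1 − 0.822835)(1 − 0.842822) = 0.972154
Series ([0.972154], D, and E): 0.972154 × 0.964013 × 0.920811 = 0.862956
Parallel (A and [0.862956]): 1 − (1 − 0.886920)(1 − 0.862956) = 0.9845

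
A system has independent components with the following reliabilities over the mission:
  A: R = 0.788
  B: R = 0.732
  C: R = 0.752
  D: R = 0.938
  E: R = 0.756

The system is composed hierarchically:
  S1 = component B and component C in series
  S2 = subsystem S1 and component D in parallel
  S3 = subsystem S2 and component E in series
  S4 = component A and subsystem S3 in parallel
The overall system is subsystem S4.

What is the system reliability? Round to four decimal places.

Series (B and C): 0.732000 × 0.752000 = 0.550464
Parallel ([0.550464] and D): 1 − (1 − 0.550464)(1 − 0.938000) = 0.972129
Series ([0.972129] and E): 0.972129 × 0.756000 = 0.734930
Parallel (A and [0.734930]): 1 − (1 − 0.788000)(1 − 0.734930) = 0.9438

0.9438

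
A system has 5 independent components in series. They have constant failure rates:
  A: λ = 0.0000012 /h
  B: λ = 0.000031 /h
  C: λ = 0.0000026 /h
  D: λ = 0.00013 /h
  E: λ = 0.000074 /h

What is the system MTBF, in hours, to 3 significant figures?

Series of exponential components: λ_sys = Σ λ_i
λ_sys = 0.0000012 + 0.000031 + 0.0000026 + 0.00013 + 0.000074 = 2.3880e-04 /h
MTBF = 1 / λ_sys = 4190 h

4190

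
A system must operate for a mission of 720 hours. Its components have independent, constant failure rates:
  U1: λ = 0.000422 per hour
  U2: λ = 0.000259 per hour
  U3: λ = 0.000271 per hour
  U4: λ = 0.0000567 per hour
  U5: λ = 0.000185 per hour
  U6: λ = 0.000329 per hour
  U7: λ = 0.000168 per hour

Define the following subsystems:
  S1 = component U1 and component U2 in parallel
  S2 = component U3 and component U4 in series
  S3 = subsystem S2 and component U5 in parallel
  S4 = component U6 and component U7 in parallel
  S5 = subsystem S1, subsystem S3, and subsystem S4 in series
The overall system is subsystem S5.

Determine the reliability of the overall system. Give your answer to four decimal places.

R(U1) = exp(−0.000422 × 720) = 0.737979
R(U2) = exp(−0.000259 × 720) = 0.829875
R(U3) = exp(−0.000271 × 720) = 0.822736
R(U4) = exp(−0.0000567 × 720) = 0.959998
R(U5) = exp(−0.000185 × 720) = 0.875290
R(U6) = exp(−0.000329 × 720) = 0.789086
R(U7) = exp(−0.000168 × 720) = 0.886069
Parallel (U1 and U2): 1 − (1 − 0.737979)(1 − 0.829875) = 0.955424
Series (U3 and U4): 0.822736 × 0.959998 = 0.789825
Parallel ([0.789825] and U5): 1 − (1 − 0.789825)(1 − 0.875290) = 0.973789
Parallel (U6 and U7): 1 − (1 − 0.789086)(1 − 0.886069) = 0.975970
Series ([0.955424], [0.973789], and [0.975970]): 0.955424 × 0.973789 × 0.975970 = 0.9080

0.9080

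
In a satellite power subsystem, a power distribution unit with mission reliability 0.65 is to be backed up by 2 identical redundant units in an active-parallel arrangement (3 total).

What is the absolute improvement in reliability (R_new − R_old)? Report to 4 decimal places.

0.3071

R_before = 0.65
R_after = 1 − (1 − 0.65)^3 = 0.9571
ΔR = 0.9571 − 0.65 = 0.3071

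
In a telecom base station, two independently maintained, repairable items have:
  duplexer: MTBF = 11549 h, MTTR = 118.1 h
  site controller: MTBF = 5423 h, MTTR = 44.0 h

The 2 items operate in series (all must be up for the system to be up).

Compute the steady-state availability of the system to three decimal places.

0.982

A(duplexer) = MTBF/(MTBF+MTTR) = 11549/(11549+118.1) = 0.989878
A(site controller) = MTBF/(MTBF+MTTR) = 5423/(5423+44.0) = 0.991952
Series availability: 0.989878 × 0.991952 = 0.982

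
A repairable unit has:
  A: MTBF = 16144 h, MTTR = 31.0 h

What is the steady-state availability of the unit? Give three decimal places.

0.998

A(A) = MTBF/(MTBF+MTTR) = 16144/(16144+31.0) = 0.998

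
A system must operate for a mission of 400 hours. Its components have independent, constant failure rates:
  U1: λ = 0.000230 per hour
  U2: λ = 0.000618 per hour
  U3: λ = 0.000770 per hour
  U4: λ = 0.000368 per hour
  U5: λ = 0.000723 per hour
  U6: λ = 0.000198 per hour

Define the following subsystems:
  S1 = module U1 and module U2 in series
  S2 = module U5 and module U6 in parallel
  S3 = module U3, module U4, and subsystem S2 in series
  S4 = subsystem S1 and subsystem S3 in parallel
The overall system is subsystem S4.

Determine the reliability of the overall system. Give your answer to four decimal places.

R(U1) = exp(−0.000230 × 400) = 0.912105
R(U2) = exp(−0.000618 × 400) = 0.780984
R(U3) = exp(−0.000770 × 400) = 0.734915
R(U4) = exp(−0.000368 × 400) = 0.863121
R(U5) = exp(−0.000723 × 400) = 0.748862
R(U6) = exp(−0.000198 × 400) = 0.923855
Series (U1 and U2): 0.912105 × 0.780984 = 0.712339
Parallel (U5 and U6): 1 − (1 − 0.748862)(1 − 0.923855) = 0.980877
Series (U3, U4, and [0.980877]): 0.734915 × 0.863121 × 0.980877 = 0.622190
Parallel ([0.712339] and [0.622190]): 1 − (1 − 0.712339)(1 − 0.622190) = 0.8913

0.8913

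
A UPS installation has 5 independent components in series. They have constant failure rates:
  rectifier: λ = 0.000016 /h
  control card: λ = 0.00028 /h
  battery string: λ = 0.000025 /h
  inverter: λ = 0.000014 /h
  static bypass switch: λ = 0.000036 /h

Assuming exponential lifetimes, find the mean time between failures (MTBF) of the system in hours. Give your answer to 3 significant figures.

Series of exponential components: λ_sys = Σ λ_i
λ_sys = 0.000016 + 0.00028 + 0.000025 + 0.000014 + 0.000036 = 3.7100e-04 /h
MTBF = 1 / λ_sys = 2700 h

2700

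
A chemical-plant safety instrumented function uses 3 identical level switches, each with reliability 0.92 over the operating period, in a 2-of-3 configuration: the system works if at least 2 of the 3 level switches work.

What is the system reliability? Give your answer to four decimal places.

R = Σ_{i=2}^{3} C(3,i) p^i (1−p)^{3−i} with p = 0.92
C(3,2)·0.92^2·0.08^1 = 0.203136
C(3,3)·0.92^3·0.08^0 = 0.778688
Sum = 0.9818

0.9818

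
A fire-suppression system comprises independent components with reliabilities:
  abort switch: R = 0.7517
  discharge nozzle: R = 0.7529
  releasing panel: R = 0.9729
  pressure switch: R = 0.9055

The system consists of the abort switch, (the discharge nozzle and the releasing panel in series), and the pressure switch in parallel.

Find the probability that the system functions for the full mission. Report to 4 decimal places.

Series (discharge nozzle and releasing panel): 0.752900 × 0.972900 = 0.732496
Parallel (abort switch, [0.732496], and pressure switch): 1 − (1 − 0.751700)(1 − 0.732496)(1 − 0.905500) = 0.9937

0.9937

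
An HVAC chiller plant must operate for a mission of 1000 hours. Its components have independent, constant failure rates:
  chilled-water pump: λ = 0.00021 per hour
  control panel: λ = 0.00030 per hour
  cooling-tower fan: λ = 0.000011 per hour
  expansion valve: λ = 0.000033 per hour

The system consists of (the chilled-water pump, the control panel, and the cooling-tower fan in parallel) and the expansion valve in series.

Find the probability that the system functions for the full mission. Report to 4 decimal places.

0.9670

R(chilled-water pump) = exp(−0.00021 × 1000) = 0.810584
R(control panel) = exp(−0.00030 × 1000) = 0.740818
R(cooling-tower fan) = exp(−0.000011 × 1000) = 0.989060
R(expansion valve) = exp(−0.000033 × 1000) = 0.967539
Parallel (chilled-water pump, control panel, and cooling-tower fan): 1 − (1 − 0.810584)(1 − 0.740818)(1 − 0.989060) = 0.999463
Series ([0.999463] and expansion valve): 0.999463 × 0.967539 = 0.9670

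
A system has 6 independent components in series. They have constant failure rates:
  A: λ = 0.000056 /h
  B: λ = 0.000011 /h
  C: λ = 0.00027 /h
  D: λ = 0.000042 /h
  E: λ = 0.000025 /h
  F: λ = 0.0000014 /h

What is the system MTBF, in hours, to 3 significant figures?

Series of exponential components: λ_sys = Σ λ_i
λ_sys = 0.000056 + 0.000011 + 0.00027 + 0.000042 + 0.000025 + 0.0000014 = 4.0540e-04 /h
MTBF = 1 / λ_sys = 2470 h

2470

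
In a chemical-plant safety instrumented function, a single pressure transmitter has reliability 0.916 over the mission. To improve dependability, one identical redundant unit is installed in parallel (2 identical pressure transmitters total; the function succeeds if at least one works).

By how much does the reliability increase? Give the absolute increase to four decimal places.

0.0769

R_before = 0.916
R_after = 1 − (1 − 0.916)^2 = 0.9929
ΔR = 0.9929 − 0.916 = 0.0769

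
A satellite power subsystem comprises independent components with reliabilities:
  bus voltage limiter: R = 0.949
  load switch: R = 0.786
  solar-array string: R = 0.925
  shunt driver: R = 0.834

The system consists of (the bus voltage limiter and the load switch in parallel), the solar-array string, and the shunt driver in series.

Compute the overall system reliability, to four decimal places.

Parallel (bus voltage limiter and load switch): 1 − (1 − 0.949000)(1 − 0.786000) = 0.989086
Series ([0.989086], solar-array string, and shunt driver): 0.989086 × 0.925000 × 0.834000 = 0.7630

0.7630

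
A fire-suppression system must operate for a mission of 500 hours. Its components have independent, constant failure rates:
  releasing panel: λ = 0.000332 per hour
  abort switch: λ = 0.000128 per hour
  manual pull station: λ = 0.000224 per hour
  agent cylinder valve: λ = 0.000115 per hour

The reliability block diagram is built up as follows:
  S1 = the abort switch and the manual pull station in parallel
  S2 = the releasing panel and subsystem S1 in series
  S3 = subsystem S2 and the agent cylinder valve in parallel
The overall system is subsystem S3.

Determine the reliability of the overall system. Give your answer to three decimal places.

R(releasing panel) = exp(−0.000332 × 500) = 0.84705
R(abort switch) = exp(−0.000128 × 500) = 0.93800
R(manual pull station) = exp(−0.000224 × 500) = 0.89404
R(agent cylinder valve) = exp(−0.000115 × 500) = 0.94412
Parallel (abort switch and manual pull station): 1 − (1 − 0.93800)(1 − 0.89404) = 0.99343
Series (releasing panel and [0.99343]): 0.84705 × 0.99343 = 0.84148
Parallel ([0.84148] and agent cylinder valve): 1 − (1 − 0.84148)(1 − 0.94412) = 0.991

0.991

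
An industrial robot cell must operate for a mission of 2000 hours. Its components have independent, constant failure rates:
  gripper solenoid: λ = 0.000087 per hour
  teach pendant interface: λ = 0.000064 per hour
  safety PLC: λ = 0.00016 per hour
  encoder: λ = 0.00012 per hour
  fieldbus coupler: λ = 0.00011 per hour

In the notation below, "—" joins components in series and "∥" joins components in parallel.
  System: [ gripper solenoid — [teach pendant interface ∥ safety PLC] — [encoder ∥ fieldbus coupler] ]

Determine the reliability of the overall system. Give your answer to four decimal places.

R(gripper solenoid) = exp(−0.000087 × 2000) = 0.840297
R(teach pendant interface) = exp(−0.000064 × 2000) = 0.879853
R(safety PLC) = exp(−0.00016 × 2000) = 0.726149
R(encoder) = exp(−0.00012 × 2000) = 0.786628
R(fieldbus coupler) = exp(−0.00011 × 2000) = 0.802519
Parallel (teach pendant interface and safety PLC): 1 − (1 − 0.879853)(1 − 0.726149) = 0.967098
Parallel (encoder and fieldbus coupler): 1 − (1 − 0.786628)(1 − 0.802519) = 0.957863
Series (gripper solenoid, [0.967098], and [0.957863]): 0.840297 × 0.967098 × 0.957863 = 0.7784

0.7784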